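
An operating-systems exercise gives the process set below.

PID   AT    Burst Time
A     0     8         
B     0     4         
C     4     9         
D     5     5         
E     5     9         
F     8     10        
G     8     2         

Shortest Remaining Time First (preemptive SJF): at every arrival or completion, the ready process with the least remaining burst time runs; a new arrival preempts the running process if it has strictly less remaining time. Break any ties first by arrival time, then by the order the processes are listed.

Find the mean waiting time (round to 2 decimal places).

Timeline: | B 0-4 | A 4-5 | D 5-10 | G 10-12 | A 12-19 | C 19-28 | E 28-37 | F 37-47 |
Completion: A=19  B=4  C=28  D=10  E=37  F=47  G=12
Turnaround (C−A): A=19  B=4  C=24  D=5  E=32  F=39  G=4
Waiting times: A=11, B=0, C=15, D=0, E=23, F=29, G=2
Average waiting = (11+0+15+0+23+29+2) / 7 = 80/7 = 11.43

11.43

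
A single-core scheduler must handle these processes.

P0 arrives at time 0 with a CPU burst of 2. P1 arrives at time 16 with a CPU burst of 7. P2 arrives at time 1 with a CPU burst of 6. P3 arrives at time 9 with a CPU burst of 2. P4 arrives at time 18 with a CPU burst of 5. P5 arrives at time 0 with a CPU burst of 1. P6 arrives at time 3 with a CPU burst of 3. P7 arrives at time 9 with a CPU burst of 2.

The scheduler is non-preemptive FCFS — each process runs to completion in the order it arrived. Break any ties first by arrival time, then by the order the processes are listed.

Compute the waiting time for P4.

Gantt: | P0 0-2 | P5 2-3 | P2 3-9 | P6 9-12 | P3 12-14 | P7 14-16 | P1 16-23 | P4 23-28 |
Completion: P0=2  P1=23  P2=9  P3=14  P4=28  P5=3  P6=12  P7=16
Turnaround (C−A): P0=2  P1=7  P2=8  P3=5  P4=10  P5=3  P6=9  P7=7
Waiting(P4) = turnaround − burst = 10 − 5 = 5

5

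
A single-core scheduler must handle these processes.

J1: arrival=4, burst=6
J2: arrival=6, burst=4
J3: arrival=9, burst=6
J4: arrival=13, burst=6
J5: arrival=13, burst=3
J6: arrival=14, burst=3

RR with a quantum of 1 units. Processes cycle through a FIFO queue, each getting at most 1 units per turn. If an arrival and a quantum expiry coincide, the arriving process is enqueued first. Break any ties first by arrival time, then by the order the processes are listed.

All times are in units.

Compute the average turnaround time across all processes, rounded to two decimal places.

Timeline: | idle 0-4 | J1 4-6 | J2 6-7 | J1 7-8 | J2 8-9 | J1 9-10 | J3 10-11 | J2 11-12 | J1 12-13 | J3 13-14 | J2 14-15 | J4 15-16 | J5 16-17 | J1 17-18 | J6 18-19 | J3 19-20 | J4 20-21 | J5 21-22 | J6 22-23 | J3 23-24 | J4 24-25 | J5 25-26 | J6 26-27 | J3 27-28 | J4 28-29 | J3 29-30 | J4 30-32 |
Completion: J1=18  J2=15  J3=30  J4=32  J5=26  J6=27
Turnaround (C−A): J1=14  J2=9  J3=21  J4=19  J5=13  J6=13
Turnaround times: J1=14, J2=9, J3=21, J4=19, J5=13, J6=13
Average turnaround = (14+9+21+19+13+13) / 6 = 89/6 = 14.83

14.83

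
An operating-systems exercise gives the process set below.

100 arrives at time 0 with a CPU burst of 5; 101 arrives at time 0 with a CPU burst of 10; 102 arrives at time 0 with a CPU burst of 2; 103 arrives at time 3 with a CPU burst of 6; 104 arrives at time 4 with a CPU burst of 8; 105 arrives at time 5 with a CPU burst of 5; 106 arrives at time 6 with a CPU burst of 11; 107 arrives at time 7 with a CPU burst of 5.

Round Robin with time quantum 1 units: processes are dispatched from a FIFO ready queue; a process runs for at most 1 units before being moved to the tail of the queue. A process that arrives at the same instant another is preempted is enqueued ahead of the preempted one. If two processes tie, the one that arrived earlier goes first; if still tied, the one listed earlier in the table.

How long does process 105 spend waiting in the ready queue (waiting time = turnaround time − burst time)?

Timeline: | 100 0-1 | 101 1-2 | 102 2-3 | 100 3-4 | 101 4-5 | 103 5-6 | 102 6-7 | 104 7-8 | 100 8-9 | 105 9-10 | 101 10-11 | 106 11-12 | 103 12-13 | 107 13-14 | 104 14-15 | 100 15-16 | 105 16-17 | 101 17-18 | 106 18-19 | 103 19-20 | 107 20-21 | 104 21-22 | 100 22-23 | 105 23-24 | 101 24-25 | 106 25-26 | 103 26-27 | 107 27-28 | 104 28-29 | 105 29-30 | 101 30-31 | 106 31-32 | 103 32-33 | 107 33-34 | 104 34-35 | 105 35-36 | 101 36-37 | 106 37-38 | 103 38-39 | 107 39-40 | 104 40-41 | 101 41-42 | 106 42-43 | 104 43-44 | 101 44-45 | 106 45-46 | 104 46-47 | 101 47-48 | 106 48-52 |
Completion: 100=23  101=48  102=7  103=39  104=47  105=36  106=52  107=40
Waiting(105) = turnaround − burst = 31 − 5 = 26

26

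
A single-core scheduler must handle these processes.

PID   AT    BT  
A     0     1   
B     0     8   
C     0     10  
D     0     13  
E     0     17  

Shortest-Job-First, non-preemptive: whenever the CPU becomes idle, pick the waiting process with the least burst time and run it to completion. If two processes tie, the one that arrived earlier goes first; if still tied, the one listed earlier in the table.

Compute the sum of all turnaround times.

110

Schedule: | A 0-1 | B 1-9 | C 9-19 | D 19-32 | E 32-49 |
Completion: A=1  B=9  C=19  D=32  E=49
Turnaround (C−A): A=1  B=9  C=19  D=32  E=49
Turnaround = completion − arrival: A=1, B=9, C=19, D=32, E=49
Total turnaround = 1 + 9 + 19 + 32 + 49 = 110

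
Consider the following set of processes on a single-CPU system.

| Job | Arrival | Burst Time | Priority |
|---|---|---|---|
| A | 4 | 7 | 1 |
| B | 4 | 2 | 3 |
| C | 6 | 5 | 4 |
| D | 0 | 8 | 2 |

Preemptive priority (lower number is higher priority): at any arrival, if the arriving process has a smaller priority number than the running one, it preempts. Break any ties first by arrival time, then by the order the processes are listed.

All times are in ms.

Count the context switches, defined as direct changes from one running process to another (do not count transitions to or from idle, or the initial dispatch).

Gantt: | D 0-4 | A 4-11 | D 11-15 | B 15-17 | C 17-22 |
Completion: A=11  B=17  C=22  D=15
Turnaround (C−A): A=7  B=13  C=16  D=15

4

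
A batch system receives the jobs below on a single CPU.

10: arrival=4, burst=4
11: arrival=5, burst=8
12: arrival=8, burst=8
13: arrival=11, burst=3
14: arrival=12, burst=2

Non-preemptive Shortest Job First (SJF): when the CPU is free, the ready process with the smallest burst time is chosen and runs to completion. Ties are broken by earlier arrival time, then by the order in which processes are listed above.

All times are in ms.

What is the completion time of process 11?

Schedule: | idle 0-4 | 10 4-8 | 11 8-16 | 14 16-18 | 13 18-21 | 12 21-29 |
Completion: 10=8  11=16  12=29  13=21  14=18

16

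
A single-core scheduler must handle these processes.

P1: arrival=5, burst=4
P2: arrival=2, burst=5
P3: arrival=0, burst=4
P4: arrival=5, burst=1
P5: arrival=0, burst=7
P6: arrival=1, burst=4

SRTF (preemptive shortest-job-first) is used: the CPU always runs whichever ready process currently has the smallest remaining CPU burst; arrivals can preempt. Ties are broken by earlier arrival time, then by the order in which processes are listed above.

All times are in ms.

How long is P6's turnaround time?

8

Gantt: | P3 0-4 | P6 4-5 | P4 5-6 | P6 6-9 | P1 9-13 | P2 13-18 | P5 18-25 |
Completion: P1=13  P2=18  P3=4  P4=6  P5=25  P6=9
Turnaround(P6) = completion − arrival = 9 − 1 = 8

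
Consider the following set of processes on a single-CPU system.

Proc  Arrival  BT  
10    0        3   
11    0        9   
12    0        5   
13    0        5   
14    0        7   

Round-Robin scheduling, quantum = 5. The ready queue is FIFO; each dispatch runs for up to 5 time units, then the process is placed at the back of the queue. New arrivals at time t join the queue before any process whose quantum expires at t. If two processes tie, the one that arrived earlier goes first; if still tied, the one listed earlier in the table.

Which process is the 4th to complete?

11

Timeline: | 10 0-3 | 11 3-8 | 12 8-13 | 13 13-18 | 14 18-23 | 11 23-27 | 14 27-29 |
Completion: 10=3  11=27  12=13  13=18  14=29
Finish order: 10 → 12 → 13 → 11 → 14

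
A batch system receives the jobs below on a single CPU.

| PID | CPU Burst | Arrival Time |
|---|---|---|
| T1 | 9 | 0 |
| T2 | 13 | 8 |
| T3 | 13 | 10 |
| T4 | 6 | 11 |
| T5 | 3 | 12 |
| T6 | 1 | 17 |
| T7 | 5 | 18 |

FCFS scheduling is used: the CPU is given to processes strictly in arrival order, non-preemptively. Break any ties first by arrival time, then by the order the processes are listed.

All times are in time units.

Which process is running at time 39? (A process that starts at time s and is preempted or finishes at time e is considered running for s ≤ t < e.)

T4

Timeline: | T1 0-9 | T2 9-22 | T3 22-35 | T4 35-41 | T5 41-44 | T6 44-45 | T7 45-50 |
Completion: T1=9  T2=22  T3=35  T4=41  T5=44  T6=45  T7=50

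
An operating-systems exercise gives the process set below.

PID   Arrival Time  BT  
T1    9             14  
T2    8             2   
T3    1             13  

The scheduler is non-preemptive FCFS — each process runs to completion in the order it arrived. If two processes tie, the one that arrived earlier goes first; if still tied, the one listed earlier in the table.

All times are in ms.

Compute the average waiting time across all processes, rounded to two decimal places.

4.33

Gantt: | idle 0-1 | T3 1-14 | T2 14-16 | T1 16-30 |
Completion: T1=30  T2=16  T3=14
Turnaround (C−A): T1=21  T2=8  T3=13
Waiting times: T1=7, T2=6, T3=0
Average waiting = (7+6+0) / 3 = 13/3 = 4.33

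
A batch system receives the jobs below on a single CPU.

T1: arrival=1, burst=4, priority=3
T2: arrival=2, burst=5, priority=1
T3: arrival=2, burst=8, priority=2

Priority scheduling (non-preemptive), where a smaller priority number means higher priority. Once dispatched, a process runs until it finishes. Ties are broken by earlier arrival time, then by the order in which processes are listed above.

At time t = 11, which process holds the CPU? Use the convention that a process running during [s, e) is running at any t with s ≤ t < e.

Gantt: | idle 0-1 | T1 1-5 | T2 5-10 | T3 10-18 |
Completion: T1=5  T2=10  T3=18
Turnaround (C−A): T1=4  T2=8  T3=16

T3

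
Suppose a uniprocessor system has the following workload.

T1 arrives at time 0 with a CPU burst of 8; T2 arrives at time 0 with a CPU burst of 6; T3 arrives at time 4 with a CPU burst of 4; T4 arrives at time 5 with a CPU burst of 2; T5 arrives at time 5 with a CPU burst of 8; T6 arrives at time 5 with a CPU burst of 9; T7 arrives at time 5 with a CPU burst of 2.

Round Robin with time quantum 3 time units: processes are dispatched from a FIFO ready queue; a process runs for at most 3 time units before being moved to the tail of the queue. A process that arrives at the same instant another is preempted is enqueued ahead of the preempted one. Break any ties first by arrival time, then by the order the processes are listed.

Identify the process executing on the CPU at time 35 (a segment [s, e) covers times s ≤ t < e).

Gantt: | T1 0-3 | T2 3-6 | T1 6-9 | T3 9-12 | T4 12-14 | T5 14-17 | T6 17-20 | T7 20-22 | T2 22-25 | T1 25-27 | T3 27-28 | T5 28-31 | T6 31-34 | T5 34-36 | T6 36-39 |
Completion: T1=27  T2=25  T3=28  T4=14  T5=36  T6=39  T7=22
Turnaround (C−A): T1=27  T2=25  T3=24  T4=9  T5=31  T6=34  T7=17

T5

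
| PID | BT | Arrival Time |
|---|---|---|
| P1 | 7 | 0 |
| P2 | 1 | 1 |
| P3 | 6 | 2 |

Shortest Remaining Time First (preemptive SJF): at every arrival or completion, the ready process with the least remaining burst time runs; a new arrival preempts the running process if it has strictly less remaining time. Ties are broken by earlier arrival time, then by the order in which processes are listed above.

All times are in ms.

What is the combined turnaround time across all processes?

Gantt: | P1 0-1 | P2 1-2 | P1 2-8 | P3 8-14 |
Completion: P1=8  P2=2  P3=14
Turnaround = completion − arrival: P1=8, P2=1, P3=12
Total turnaround = 8 + 1 + 12 = 21

21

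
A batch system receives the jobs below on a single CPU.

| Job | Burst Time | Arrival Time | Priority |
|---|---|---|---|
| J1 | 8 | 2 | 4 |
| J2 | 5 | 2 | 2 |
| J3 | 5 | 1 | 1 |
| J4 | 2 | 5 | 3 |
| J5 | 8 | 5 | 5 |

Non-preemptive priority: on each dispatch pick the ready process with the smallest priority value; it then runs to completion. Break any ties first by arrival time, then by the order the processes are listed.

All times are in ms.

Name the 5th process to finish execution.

J5

Schedule: | idle 0-1 | J3 1-6 | J2 6-11 | J4 11-13 | J1 13-21 | J5 21-29 |
Completion: J1=21  J2=11  J3=6  J4=13  J5=29
Turnaround (C−A): J1=19  J2=9  J3=5  J4=8  J5=24
Finish order: J3 → J2 → J4 → J1 → J5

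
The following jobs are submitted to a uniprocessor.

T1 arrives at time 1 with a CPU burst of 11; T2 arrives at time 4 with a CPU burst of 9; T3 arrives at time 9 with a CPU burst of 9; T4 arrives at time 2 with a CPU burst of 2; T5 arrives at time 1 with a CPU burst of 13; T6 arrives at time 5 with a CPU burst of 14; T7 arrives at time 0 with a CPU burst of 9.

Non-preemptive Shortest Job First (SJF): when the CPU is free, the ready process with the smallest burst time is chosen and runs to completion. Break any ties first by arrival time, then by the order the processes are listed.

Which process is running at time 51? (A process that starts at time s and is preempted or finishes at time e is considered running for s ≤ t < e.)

T5

Schedule: | T7 0-9 | T4 9-11 | T2 11-20 | T3 20-29 | T1 29-40 | T5 40-53 | T6 53-67 |
Completion: T1=40  T2=20  T3=29  T4=11  T5=53  T6=67  T7=9
Turnaround (C−A): T1=39  T2=16  T3=20  T4=9  T5=52  T6=62  T7=9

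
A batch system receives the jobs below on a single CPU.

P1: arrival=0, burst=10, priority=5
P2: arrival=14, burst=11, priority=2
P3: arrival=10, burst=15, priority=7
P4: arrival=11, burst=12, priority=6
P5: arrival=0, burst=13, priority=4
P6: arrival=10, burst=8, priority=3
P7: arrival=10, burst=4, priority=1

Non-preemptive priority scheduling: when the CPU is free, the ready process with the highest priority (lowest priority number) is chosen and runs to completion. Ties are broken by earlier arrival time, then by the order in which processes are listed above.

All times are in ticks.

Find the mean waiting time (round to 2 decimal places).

Timeline: | P5 0-13 | P7 13-17 | P2 17-28 | P6 28-36 | P1 36-46 | P4 46-58 | P3 58-73 |
Completion: P1=46  P2=28  P3=73  P4=58  P5=13  P6=36  P7=17
Turnaround (C−A): P1=46  P2=14  P3=63  P4=47  P5=13  P6=26  P7=7
Waiting times: P1=36, P2=3, P3=48, P4=35, P5=0, P6=18, P7=3
Average waiting = (36+3+48+35+0+18+3) / 7 = 143/7 = 20.43

20.43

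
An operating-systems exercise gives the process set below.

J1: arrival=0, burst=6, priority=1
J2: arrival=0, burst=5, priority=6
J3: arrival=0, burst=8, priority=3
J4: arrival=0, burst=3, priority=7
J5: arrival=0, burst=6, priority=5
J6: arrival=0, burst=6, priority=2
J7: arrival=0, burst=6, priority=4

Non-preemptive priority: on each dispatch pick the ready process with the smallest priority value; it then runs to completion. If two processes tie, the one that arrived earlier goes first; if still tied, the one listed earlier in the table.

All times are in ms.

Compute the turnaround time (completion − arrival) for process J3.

Gantt: | J1 0-6 | J6 6-12 | J3 12-20 | J7 20-26 | J5 26-32 | J2 32-37 | J4 37-40 |
Completion: J1=6  J2=37  J3=20  J4=40  J5=32  J6=12  J7=26
Turnaround (C−A): J1=6  J2=37  J3=20  J4=40  J5=32  J6=12  J7=26
Turnaround(J3) = completion − arrival = 20 − 0 = 20

20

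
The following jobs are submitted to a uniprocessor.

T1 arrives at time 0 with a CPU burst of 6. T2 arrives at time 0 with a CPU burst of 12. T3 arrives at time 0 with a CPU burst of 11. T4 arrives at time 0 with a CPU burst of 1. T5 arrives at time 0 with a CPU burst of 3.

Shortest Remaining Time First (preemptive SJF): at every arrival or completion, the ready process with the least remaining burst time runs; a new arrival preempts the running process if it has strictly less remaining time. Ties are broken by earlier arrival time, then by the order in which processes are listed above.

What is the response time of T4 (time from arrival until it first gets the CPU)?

0

Schedule: | T4 0-1 | T5 1-4 | T1 4-10 | T3 10-21 | T2 21-33 |
Completion: T1=10  T2=33  T3=21  T4=1  T5=4
Response(T4) = first start − arrival = 0 − 0 = 0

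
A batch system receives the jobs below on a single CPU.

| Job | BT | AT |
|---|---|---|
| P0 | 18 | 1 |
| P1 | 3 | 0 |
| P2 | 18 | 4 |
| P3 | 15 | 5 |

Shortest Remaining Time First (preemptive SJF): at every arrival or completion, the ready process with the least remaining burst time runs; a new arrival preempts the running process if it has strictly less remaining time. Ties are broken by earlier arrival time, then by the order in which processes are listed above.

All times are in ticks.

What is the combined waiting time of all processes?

Timeline: | P1 0-3 | P0 3-5 | P3 5-20 | P0 20-36 | P2 36-54 |
Completion: P0=36  P1=3  P2=54  P3=20
Turnaround (C−A): P0=35  P1=3  P2=50  P3=15
Waiting = turnaround − burst: P0=17, P1=0, P2=32, P3=0
Total waiting = 17 + 0 + 32 + 0 = 49

49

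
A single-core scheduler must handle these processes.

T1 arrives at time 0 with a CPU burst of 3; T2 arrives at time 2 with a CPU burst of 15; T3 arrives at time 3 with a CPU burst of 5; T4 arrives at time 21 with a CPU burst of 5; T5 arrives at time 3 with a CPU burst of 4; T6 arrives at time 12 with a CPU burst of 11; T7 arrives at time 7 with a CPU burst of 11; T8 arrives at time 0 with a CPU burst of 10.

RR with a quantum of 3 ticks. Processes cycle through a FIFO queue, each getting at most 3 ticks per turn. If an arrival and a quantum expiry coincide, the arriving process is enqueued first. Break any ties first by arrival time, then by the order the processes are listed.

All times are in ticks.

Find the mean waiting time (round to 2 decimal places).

28.63

Timeline: | T1 0-3 | T8 3-6 | T2 6-9 | T3 9-12 | T5 12-15 | T8 15-18 | T7 18-21 | T2 21-24 | T6 24-27 | T3 27-29 | T5 29-30 | T8 30-33 | T4 33-36 | T7 36-39 | T2 39-42 | T6 42-45 | T8 45-46 | T4 46-48 | T7 48-51 | T2 51-54 | T6 54-57 | T7 57-59 | T2 59-62 | T6 62-64 |
Completion: T1=3  T2=62  T3=29  T4=48  T5=30  T6=64  T7=59  T8=46
Turnaround (C−A): T1=3  T2=60  T3=26  T4=27  T5=27  T6=52  T7=52  T8=46
Waiting times: T1=0, T2=45, T3=21, T4=22, T5=23, T6=41, T7=41, T8=36
Average waiting = (0+45+21+22+23+41+41+36) / 8 = 229/8 = 28.63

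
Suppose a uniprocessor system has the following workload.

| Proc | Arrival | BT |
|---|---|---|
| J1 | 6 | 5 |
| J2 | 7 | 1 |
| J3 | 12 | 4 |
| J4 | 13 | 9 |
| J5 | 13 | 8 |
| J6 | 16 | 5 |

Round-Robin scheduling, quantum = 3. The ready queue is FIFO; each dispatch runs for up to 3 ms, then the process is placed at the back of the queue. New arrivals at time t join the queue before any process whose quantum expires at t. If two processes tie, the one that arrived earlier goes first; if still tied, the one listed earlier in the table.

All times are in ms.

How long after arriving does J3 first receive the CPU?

Timeline: | idle 0-6 | J1 6-9 | J2 9-10 | J1 10-12 | J3 12-15 | J4 15-18 | J5 18-21 | J3 21-22 | J6 22-25 | J4 25-28 | J5 28-31 | J6 31-33 | J4 33-36 | J5 36-38 |
Completion: J1=12  J2=10  J3=22  J4=36  J5=38  J6=33
Response(J3) = first start − arrival = 12 − 12 = 0

0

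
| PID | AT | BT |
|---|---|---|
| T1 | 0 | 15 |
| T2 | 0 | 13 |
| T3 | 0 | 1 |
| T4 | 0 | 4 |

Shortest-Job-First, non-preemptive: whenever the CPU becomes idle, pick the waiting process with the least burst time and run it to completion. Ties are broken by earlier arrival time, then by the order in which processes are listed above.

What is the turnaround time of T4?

5

Gantt: | T3 0-1 | T4 1-5 | T2 5-18 | T1 18-33 |
Completion: T1=33  T2=18  T3=1  T4=5
Turnaround(T4) = completion − arrival = 5 − 0 = 5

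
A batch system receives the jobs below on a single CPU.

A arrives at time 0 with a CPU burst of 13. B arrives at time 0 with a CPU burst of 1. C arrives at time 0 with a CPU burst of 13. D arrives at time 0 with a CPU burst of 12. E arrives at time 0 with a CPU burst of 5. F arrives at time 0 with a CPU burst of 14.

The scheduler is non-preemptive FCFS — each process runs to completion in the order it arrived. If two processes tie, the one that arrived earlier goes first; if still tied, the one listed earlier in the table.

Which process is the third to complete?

C

Gantt: | A 0-13 | B 13-14 | C 14-27 | D 27-39 | E 39-44 | F 44-58 |
Completion: A=13  B=14  C=27  D=39  E=44  F=58
Turnaround (C−A): A=13  B=14  C=27  D=39  E=44  F=58
Finish order: A → B → C → D → E → F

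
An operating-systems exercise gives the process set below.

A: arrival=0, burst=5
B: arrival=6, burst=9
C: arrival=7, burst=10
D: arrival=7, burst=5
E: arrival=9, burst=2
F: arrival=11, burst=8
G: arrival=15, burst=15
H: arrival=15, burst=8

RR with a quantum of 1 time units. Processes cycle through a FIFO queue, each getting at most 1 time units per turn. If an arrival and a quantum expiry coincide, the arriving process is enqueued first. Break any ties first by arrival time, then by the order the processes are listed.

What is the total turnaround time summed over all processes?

254

Gantt: | A 0-5 | idle 5-6 | B 6-7 | C 7-8 | D 8-9 | B 9-10 | C 10-11 | E 11-12 | D 12-13 | B 13-14 | F 14-15 | C 15-16 | E 16-17 | D 17-18 | B 18-19 | G 19-20 | H 20-21 | F 21-22 | C 22-23 | D 23-24 | B 24-25 | G 25-26 | H 26-27 | F 27-28 | C 28-29 | D 29-30 | B 30-31 | G 31-32 | H 32-33 | F 33-34 | C 34-35 | B 35-36 | G 36-37 | H 37-38 | F 38-39 | C 39-40 | B 40-41 | G 41-42 | H 42-43 | F 43-44 | C 44-45 | B 45-46 | G 46-47 | H 47-48 | F 48-49 | C 49-50 | G 50-51 | H 51-52 | F 52-53 | C 53-54 | G 54-55 | H 55-56 | G 56-63 |
Completion: A=5  B=46  C=54  D=30  E=17  F=53  G=63  H=56
Turnaround (C−A): A=5  B=40  C=47  D=23  E=8  F=42  G=48  H=41
Turnaround = completion − arrival: A=5, B=40, C=47, D=23, E=8, F=42, G=48, H=41
Total turnaround = 5 + 40 + 47 + 23 + 8 + 42 + 48 + 41 = 254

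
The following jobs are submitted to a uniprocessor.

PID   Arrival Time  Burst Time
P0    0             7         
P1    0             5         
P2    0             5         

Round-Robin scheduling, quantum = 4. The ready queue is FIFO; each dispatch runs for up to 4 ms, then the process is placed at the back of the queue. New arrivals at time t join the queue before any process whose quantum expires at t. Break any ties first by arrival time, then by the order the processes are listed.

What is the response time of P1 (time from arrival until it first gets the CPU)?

Timeline: | P0 0-4 | P1 4-8 | P2 8-12 | P0 12-15 | P1 15-16 | P2 16-17 |
Completion: P0=15  P1=16  P2=17
Turnaround (C−A): P0=15  P1=16  P2=17
Response(P1) = first start − arrival = 4 − 0 = 4

4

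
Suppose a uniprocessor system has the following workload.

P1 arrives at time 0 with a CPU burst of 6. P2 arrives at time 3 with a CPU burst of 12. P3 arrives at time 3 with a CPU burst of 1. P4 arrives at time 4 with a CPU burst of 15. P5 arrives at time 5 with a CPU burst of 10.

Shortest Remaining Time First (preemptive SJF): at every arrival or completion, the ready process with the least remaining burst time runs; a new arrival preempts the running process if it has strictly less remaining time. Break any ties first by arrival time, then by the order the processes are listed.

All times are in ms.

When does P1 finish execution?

Timeline: | P1 0-3 | P3 3-4 | P1 4-7 | P5 7-17 | P2 17-29 | P4 29-44 |
Completion: P1=7  P2=29  P3=4  P4=44  P5=17
Turnaround (C−A): P1=7  P2=26  P3=1  P4=40  P5=12

7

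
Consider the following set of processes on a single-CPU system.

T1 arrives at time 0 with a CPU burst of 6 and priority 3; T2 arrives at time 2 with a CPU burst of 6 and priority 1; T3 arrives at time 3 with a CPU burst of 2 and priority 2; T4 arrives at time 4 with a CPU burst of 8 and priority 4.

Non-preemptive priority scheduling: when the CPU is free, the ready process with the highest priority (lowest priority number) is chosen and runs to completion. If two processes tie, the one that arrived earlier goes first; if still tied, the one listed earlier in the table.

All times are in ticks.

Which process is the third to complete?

Schedule: | T1 0-6 | T2 6-12 | T3 12-14 | T4 14-22 |
Completion: T1=6  T2=12  T3=14  T4=22
Turnaround (C−A): T1=6  T2=10  T3=11  T4=18
Finish order: T1 → T2 → T3 → T4

T3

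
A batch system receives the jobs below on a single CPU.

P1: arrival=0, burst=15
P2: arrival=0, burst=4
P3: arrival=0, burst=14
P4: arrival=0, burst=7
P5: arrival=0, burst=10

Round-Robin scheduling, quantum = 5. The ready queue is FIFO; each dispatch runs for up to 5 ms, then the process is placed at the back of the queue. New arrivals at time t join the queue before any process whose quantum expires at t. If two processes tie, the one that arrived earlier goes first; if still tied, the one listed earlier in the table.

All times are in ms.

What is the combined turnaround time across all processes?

182

Timeline: | P1 0-5 | P2 5-9 | P3 9-14 | P4 14-19 | P5 19-24 | P1 24-29 | P3 29-34 | P4 34-36 | P5 36-41 | P1 41-46 | P3 46-50 |
Completion: P1=46  P2=9  P3=50  P4=36  P5=41
Turnaround = completion − arrival: P1=46, P2=9, P3=50, P4=36, P5=41
Total turnaround = 46 + 9 + 50 + 36 + 41 = 182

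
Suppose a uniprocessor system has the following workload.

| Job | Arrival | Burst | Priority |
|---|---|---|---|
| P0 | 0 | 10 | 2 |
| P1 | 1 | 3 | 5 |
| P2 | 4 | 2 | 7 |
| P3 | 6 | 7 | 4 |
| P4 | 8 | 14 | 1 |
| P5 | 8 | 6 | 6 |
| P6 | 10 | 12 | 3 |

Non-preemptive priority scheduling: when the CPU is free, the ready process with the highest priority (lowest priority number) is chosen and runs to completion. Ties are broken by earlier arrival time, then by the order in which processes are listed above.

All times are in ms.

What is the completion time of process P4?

Timeline: | P0 0-10 | P4 10-24 | P6 24-36 | P3 36-43 | P1 43-46 | P5 46-52 | P2 52-54 |
Completion: P0=10  P1=46  P2=54  P3=43  P4=24  P5=52  P6=36

24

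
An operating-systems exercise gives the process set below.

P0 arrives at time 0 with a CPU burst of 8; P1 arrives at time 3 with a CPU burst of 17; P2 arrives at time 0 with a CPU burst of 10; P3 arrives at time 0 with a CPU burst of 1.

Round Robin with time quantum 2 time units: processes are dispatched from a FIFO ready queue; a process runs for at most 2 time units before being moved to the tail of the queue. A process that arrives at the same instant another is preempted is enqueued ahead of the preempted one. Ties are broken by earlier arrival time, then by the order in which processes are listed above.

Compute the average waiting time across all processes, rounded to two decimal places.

12.00

Gantt: | P0 0-2 | P2 2-4 | P3 4-5 | P0 5-7 | P1 7-9 | P2 9-11 | P0 11-13 | P1 13-15 | P2 15-17 | P0 17-19 | P1 19-21 | P2 21-23 | P1 23-25 | P2 25-27 | P1 27-36 |
Completion: P0=19  P1=36  P2=27  P3=5
Turnaround (C−A): P0=19  P1=33  P2=27  P3=5
Waiting times: P0=11, P1=16, P2=17, P3=4
Average waiting = (11+16+17+4) / 4 = 48/4 = 12.00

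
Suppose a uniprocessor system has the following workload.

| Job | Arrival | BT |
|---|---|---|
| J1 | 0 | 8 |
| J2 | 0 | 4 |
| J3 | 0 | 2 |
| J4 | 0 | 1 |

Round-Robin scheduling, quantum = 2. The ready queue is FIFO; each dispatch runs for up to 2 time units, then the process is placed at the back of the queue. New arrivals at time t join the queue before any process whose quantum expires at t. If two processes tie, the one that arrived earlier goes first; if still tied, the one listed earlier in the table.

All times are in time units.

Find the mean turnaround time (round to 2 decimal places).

Schedule: | J1 0-2 | J2 2-4 | J3 4-6 | J4 6-7 | J1 7-9 | J2 9-11 | J1 11-15 |
Completion: J1=15  J2=11  J3=6  J4=7
Turnaround times: J1=15, J2=11, J3=6, J4=7
Average turnaround = (15+11+6+7) / 4 = 39/4 = 9.75

9.75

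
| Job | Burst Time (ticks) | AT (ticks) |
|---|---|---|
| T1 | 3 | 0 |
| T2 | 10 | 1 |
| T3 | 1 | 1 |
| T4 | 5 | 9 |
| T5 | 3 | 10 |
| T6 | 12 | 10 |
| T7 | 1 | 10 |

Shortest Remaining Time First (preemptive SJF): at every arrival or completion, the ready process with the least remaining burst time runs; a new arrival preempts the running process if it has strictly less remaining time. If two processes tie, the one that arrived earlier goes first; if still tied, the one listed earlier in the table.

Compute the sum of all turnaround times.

Timeline: | T1 0-1 | T3 1-2 | T1 2-4 | T2 4-10 | T7 10-11 | T5 11-14 | T2 14-18 | T4 18-23 | T6 23-35 |
Completion: T1=4  T2=18  T3=2  T4=23  T5=14  T6=35  T7=11
Turnaround = completion − arrival: T1=4, T2=17, T3=1, T4=14, T5=4, T6=25, T7=1
Total turnaround = 4 + 17 + 1 + 14 + 4 + 25 + 1 = 66

66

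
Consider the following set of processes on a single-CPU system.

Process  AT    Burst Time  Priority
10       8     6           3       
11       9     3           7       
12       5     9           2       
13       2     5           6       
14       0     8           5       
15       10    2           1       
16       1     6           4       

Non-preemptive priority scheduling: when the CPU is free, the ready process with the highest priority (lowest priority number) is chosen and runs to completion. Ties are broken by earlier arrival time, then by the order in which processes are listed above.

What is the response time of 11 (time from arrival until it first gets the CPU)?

27

Gantt: | 14 0-8 | 12 8-17 | 15 17-19 | 10 19-25 | 16 25-31 | 13 31-36 | 11 36-39 |
Completion: 10=25  11=39  12=17  13=36  14=8  15=19  16=31
Response(11) = first start − arrival = 36 − 9 = 27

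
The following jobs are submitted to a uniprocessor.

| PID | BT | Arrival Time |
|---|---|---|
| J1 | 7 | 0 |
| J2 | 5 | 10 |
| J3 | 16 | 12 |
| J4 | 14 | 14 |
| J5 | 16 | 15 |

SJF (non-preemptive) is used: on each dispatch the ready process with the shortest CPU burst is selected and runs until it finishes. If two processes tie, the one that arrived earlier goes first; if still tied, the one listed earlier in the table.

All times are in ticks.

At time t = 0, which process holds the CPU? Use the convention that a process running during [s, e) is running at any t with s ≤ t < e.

J1

Timeline: | J1 0-7 | idle 7-10 | J2 10-15 | J4 15-29 | J3 29-45 | J5 45-61 |
Completion: J1=7  J2=15  J3=45  J4=29  J5=61
Turnaround (C−A): J1=7  J2=5  J3=33  J4=15  J5=46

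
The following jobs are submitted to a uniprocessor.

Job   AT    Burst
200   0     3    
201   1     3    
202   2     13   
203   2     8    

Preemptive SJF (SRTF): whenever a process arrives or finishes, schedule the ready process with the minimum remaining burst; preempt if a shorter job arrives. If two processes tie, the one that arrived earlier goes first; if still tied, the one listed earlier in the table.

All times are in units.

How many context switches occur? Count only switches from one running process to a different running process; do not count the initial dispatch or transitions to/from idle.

Gantt: | 200 0-3 | 201 3-6 | 203 6-14 | 202 14-27 |
Completion: 200=3  201=6  202=27  203=14
Turnaround (C−A): 200=3  201=5  202=25  203=12

3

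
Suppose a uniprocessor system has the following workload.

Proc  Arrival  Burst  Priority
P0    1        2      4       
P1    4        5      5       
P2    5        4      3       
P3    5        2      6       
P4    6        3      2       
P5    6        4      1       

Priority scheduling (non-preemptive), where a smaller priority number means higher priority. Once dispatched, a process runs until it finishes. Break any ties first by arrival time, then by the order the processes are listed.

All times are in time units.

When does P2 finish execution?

20

Schedule: | idle 0-1 | P0 1-3 | idle 3-4 | P1 4-9 | P5 9-13 | P4 13-16 | P2 16-20 | P3 20-22 |
Completion: P0=3  P1=9  P2=20  P3=22  P4=16  P5=13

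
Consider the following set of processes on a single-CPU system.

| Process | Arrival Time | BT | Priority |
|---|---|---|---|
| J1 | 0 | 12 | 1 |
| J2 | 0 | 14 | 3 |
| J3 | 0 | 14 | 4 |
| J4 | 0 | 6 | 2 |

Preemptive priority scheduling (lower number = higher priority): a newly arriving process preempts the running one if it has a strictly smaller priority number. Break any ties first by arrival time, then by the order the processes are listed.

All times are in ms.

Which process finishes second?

J4

Gantt: | J1 0-12 | J4 12-18 | J2 18-32 | J3 32-46 |
Completion: J1=12  J2=32  J3=46  J4=18
Finish order: J1 → J4 → J2 → J3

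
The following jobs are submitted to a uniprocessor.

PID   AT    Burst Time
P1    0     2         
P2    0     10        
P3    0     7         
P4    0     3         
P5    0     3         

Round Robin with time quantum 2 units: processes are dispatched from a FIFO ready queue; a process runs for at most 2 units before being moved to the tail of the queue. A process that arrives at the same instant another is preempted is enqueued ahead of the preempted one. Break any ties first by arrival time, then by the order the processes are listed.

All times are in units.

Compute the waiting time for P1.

Gantt: | P1 0-2 | P2 2-4 | P3 4-6 | P4 6-8 | P5 8-10 | P2 10-12 | P3 12-14 | P4 14-15 | P5 15-16 | P2 16-18 | P3 18-20 | P2 20-22 | P3 22-23 | P2 23-25 |
Completion: P1=2  P2=25  P3=23  P4=15  P5=16
Turnaround (C−A): P1=2  P2=25  P3=23  P4=15  P5=16
Waiting(P1) = turnaround − burst = 2 − 2 = 0

0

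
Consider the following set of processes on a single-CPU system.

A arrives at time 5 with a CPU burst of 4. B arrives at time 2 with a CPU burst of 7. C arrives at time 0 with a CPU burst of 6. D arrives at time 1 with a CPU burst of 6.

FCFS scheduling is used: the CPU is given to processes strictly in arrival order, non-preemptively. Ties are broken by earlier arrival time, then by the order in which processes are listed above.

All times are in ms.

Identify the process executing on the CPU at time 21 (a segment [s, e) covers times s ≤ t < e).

A

Schedule: | C 0-6 | D 6-12 | B 12-19 | A 19-23 |
Completion: A=23  B=19  C=6  D=12
Turnaround (C−A): A=18  B=17  C=6  D=11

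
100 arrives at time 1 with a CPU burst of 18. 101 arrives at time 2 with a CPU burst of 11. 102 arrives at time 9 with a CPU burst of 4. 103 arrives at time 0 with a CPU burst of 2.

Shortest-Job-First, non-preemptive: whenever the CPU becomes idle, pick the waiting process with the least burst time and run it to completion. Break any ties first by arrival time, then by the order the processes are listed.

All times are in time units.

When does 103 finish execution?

2

Schedule: | 103 0-2 | 101 2-13 | 102 13-17 | 100 17-35 |
Completion: 100=35  101=13  102=17  103=2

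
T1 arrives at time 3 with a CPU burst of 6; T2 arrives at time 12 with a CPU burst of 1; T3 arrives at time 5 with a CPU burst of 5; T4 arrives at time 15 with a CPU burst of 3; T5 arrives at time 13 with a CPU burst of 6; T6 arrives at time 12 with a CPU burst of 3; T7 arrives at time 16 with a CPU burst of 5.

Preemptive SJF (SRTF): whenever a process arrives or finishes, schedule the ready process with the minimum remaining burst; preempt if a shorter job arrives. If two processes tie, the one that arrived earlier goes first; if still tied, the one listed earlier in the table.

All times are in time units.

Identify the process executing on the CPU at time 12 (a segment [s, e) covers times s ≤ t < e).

Timeline: | idle 0-3 | T1 3-9 | T3 9-12 | T2 12-13 | T3 13-15 | T6 15-18 | T4 18-21 | T7 21-26 | T5 26-32 |
Completion: T1=9  T2=13  T3=15  T4=21  T5=32  T6=18  T7=26
Turnaround (C−A): T1=6  T2=1  T3=10  T4=6  T5=19  T6=6  T7=10

T2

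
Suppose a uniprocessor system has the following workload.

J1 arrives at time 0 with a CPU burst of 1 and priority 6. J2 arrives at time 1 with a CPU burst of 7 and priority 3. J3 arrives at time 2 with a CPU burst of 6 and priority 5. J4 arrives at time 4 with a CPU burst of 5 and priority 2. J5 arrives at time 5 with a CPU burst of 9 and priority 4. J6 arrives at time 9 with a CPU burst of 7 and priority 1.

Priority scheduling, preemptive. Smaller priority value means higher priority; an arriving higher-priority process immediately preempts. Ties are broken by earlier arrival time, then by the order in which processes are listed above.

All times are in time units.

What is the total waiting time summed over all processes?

54

Schedule: | J1 0-1 | J2 1-4 | J4 4-9 | J6 9-16 | J2 16-20 | J5 20-29 | J3 29-35 |
Completion: J1=1  J2=20  J3=35  J4=9  J5=29  J6=16
Turnaround (C−A): J1=1  J2=19  J3=33  J4=5  J5=24  J6=7
Waiting = turnaround − burst: J1=0, J2=12, J3=27, J4=0, J5=15, J6=0
Total waiting = 0 + 12 + 27 + 0 + 15 + 0 = 54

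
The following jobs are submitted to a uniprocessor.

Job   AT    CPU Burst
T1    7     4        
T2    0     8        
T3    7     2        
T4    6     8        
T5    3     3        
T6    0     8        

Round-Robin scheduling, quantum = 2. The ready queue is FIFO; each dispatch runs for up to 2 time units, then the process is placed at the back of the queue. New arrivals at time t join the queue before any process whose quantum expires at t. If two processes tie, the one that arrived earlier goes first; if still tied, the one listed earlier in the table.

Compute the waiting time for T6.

Gantt: | T2 0-2 | T6 2-4 | T2 4-6 | T5 6-8 | T6 8-10 | T4 10-12 | T2 12-14 | T1 14-16 | T3 16-18 | T5 18-19 | T6 19-21 | T4 21-23 | T2 23-25 | T1 25-27 | T6 27-29 | T4 29-33 |
Completion: T1=27  T2=25  T3=18  T4=33  T5=19  T6=29
Turnaround (C−A): T1=20  T2=25  T3=11  T4=27  T5=16  T6=29
Waiting(T6) = turnaround − burst = 29 − 8 = 21

21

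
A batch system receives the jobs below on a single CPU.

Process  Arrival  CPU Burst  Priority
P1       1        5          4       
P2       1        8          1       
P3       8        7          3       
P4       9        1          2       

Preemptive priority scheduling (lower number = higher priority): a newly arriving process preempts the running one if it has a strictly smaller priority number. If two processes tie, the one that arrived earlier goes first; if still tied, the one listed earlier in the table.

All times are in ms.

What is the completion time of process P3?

17

Schedule: | idle 0-1 | P2 1-9 | P4 9-10 | P3 10-17 | P1 17-22 |
Completion: P1=22  P2=9  P3=17  P4=10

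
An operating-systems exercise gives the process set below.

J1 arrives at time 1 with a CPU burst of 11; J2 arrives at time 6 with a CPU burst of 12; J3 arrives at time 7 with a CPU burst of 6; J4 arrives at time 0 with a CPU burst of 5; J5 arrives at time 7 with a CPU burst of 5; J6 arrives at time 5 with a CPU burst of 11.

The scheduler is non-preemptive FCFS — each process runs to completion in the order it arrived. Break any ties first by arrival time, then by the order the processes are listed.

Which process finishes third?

Gantt: | J4 0-5 | J1 5-16 | J6 16-27 | J2 27-39 | J3 39-45 | J5 45-50 |
Completion: J1=16  J2=39  J3=45  J4=5  J5=50  J6=27
Finish order: J4 → J1 → J6 → J2 → J3 → J5

J6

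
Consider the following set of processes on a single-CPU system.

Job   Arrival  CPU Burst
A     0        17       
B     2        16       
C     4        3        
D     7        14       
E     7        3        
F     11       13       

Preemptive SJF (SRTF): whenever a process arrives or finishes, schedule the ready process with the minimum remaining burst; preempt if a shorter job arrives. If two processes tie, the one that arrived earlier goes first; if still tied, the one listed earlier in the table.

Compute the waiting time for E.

Timeline: | A 0-4 | C 4-7 | E 7-10 | A 10-23 | F 23-36 | D 36-50 | B 50-66 |
Completion: A=23  B=66  C=7  D=50  E=10  F=36
Waiting(E) = turnaround − burst = 3 − 3 = 0

0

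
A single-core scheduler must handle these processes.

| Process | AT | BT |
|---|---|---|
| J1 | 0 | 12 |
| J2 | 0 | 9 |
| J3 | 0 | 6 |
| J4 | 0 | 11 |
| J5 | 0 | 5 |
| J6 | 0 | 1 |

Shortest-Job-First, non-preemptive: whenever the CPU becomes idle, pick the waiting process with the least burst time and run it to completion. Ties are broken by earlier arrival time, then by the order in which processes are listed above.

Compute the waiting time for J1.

Timeline: | J6 0-1 | J5 1-6 | J3 6-12 | J2 12-21 | J4 21-32 | J1 32-44 |
Completion: J1=44  J2=21  J3=12  J4=32  J5=6  J6=1
Turnaround (C−A): J1=44  J2=21  J3=12  J4=32  J5=6  J6=1
Waiting(J1) = turnaround − burst = 44 − 12 = 32

32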